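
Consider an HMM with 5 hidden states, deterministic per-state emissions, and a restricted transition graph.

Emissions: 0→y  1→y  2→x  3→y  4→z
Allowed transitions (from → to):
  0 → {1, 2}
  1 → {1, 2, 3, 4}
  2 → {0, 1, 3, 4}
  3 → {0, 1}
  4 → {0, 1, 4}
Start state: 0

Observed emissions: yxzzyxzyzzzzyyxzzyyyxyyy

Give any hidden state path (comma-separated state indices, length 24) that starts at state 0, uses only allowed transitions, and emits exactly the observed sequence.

  0: obs=y cand={0,1,3} pick 0 [start]
  1: obs=x cand={2} pick 2 [0->2 ok]
  2: obs=z cand={4} pick 4 [2->4 ok]
  3: obs=z cand={4} pick 4 [4->4 ok]
  4: obs=y cand={0,1,3} pick 0 [4->0 ok]
  5: obs=x cand={2} pick 2 [0->2 ok]
  6: obs=z cand={4} pick 4 [2->4 ok]
  7: obs=y cand={0,1,3} pick 1 [4->1 ok]
  8: obs=z cand={4} pick 4 [1->4 ok]
  9: obs=z cand={4} pick 4 [4->4 ok]
  10: obs=z cand={4} pick 4 [4->4 ok]
  11: obs=z cand={4} pick 4 [4->4 ok]
  12: obs=y cand={0,1,3} pick 1 [4->1 ok]
  13: obs=y cand={0,1,3} pick 1 [1->1 ok]
  14: obs=x cand={2} pick 2 [1->2 ok]
  15: obs=z cand={4} pick 4 [2->4 ok]
  16: obs=z cand={4} pick 4 [4->4 ok]
  17: obs=y cand={0,1,3} pick 1 [4->1 ok]
  18: obs=y cand={0,1,3} pick 3 [1->3 ok]
  19: obs=y cand={0,1,3} pick 0 [3->0 ok]
  20: obs=x cand={2} pick 2 [0->2 ok]
  21: obs=y cand={0,1,3} pick 0 [2->0 ok]
  22: obs=y cand={0,1,3} pick 1 [0->1 ok]
  23: obs=y cand={0,1,3} pick 3 [1->3 ok]

0,2,4,4,0,2,4,1,4,4,4,4,1,1,2,4,4,1,3,0,2,0,1,3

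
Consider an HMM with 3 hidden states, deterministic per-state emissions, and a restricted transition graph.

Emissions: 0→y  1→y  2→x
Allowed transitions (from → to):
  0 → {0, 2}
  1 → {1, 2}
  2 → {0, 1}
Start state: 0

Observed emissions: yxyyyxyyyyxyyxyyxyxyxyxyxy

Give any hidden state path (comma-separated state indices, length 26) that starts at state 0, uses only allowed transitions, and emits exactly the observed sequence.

0,2,1,1,1,2,1,1,1,1,2,0,0,2,1,1,2,1,2,1,2,0,2,0,2,0

  0: obs=y cand={0,1} pick 0 [start]
  1: obs=x cand={2} pick 2 [0->2 ok]
  2: obs=y cand={0,1} pick 1 [2->1 ok]
  3: obs=y cand={0,1} pick 1 [1->1 ok]
  4: obs=y cand={0,1} pick 1 [1->1 ok]
  5: obs=x cand={2} pick 2 [1->2 ok]
  6: obs=y cand={0,1} pick 1 [2->1 ok]
  7: obs=y cand={0,1} pick 1 [1->1 ok]
  8: obs=y cand={0,1} pick 1 [1->1 ok]
  9: obs=y cand={0,1} pick 1 [1->1 ok]
  10: obs=x cand={2} pick 2 [1->2 ok]
  11: obs=y cand={0,1} pick 0 [2->0 ok]
  12: obs=y cand={0,1} pick 0 [0->0 ok]
  13: obs=x cand={2} pick 2 [0->2 ok]
  14: obs=y cand={0,1} pick 1 [2->1 ok]
  15: obs=y cand={0,1} pick 1 [1->1 ok]
  16: obs=x cand={2} pick 2 [1->2 ok]
  17: obs=y cand={0,1} pick 1 [2->1 ok]
  18: obs=x cand={2} pick 2 [1->2 ok]
  19: obs=y cand={0,1} pick 1 [2->1 ok]
  20: obs=x cand={2} pick 2 [1->2 ok]
  21: obs=y cand={0,1} pick 0 [2->0 ok]
  22: obs=x cand={2} pick 2 [0->2 ok]
  23: obs=y cand={0,1} pick 0 [2->0 ok]
  24: obs=x cand={2} pick 2 [0->2 ok]
  25: obs=y cand={0,1} pick 0 [2->0 ok]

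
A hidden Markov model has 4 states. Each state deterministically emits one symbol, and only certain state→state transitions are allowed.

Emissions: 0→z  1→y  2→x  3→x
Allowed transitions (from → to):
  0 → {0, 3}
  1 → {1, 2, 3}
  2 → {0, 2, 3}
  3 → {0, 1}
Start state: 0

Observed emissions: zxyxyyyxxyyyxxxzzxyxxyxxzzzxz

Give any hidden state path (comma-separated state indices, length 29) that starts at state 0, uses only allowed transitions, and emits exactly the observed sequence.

  0: obs=z cand={0} pick 0 [start]
  1: obs=x cand={2,3} pick 3 [0->3 ok]
  2: obs=y cand={1} pick 1 [3->1 ok]
  3: obs=x cand={2,3} pick 3 [1->3 ok]
  4: obs=y cand={1} pick 1 [3->1 ok]
  5: obs=y cand={1} pick 1 [1->1 ok]
  6: obs=y cand={1} pick 1 [1->1 ok]
  7: obs=x cand={2,3} pick 2 [1->2 ok]
  8: obs=x cand={2,3} pick 3 [2->3 ok]
  9: obs=y cand={1} pick 1 [3->1 ok]
  10: obs=y cand={1} pick 1 [1->1 ok]
  11: obs=y cand={1} pick 1 [1->1 ok]
  12: obs=x cand={2,3} pick 2 [1->2 ok]
  13: obs=x cand={2,3} pick 2 [2->2 ok]
  14: obs=x cand={2,3} pick 3 [2->3 ok]
  15: obs=z cand={0} pick 0 [3->0 ok]
  16: obs=z cand={0} pick 0 [0->0 ok]
  17: obs=x cand={2,3} pick 3 [0->3 ok]
  18: obs=y cand={1} pick 1 [3->1 ok]
  19: obs=x cand={2,3} pick 2 [1->2 ok]
  20: obs=x cand={2,3} pick 3 [2->3 ok]
  21: obs=y cand={1} pick 1 [3->1 ok]
  22: obs=x cand={2,3} pick 2 [1->2 ok]
  23: obs=x cand={2,3} pick 2 [2->2 ok]
  24: obs=z cand={0} pick 0 [2->0 ok]
  25: obs=z cand={0} pick 0 [0->0 ok]
  26: obs=z cand={0} pick 0 [0->0 ok]
  27: obs=x cand={2,3} pick 3 [0->3 ok]
  28: obs=z cand={0} pick 0 [3->0 ok]

0,3,1,3,1,1,1,2,3,1,1,1,2,2,3,0,0,3,1,2,3,1,2,2,0,0,0,3,0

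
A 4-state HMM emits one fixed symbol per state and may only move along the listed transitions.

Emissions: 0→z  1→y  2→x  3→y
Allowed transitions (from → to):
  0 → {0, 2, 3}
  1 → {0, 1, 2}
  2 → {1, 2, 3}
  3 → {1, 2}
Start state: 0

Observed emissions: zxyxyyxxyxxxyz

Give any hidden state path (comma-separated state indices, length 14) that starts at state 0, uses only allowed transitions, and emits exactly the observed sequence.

0,2,3,2,1,1,2,2,3,2,2,2,1,0

  [0] z  {0}  => 0  start
  [1] x  {2}  => 2  0->2 ok
  [2] y  {1,3}  => 3  2->3 ok
  [3] x  {2}  => 2  3->2 ok
  [4] y  {1,3}  => 1  2->1 ok
  [5] y  {1,3}  => 1  1->1 ok
  [6] x  {2}  => 2  1->2 ok
  [7] x  {2}  => 2  2->2 ok
  [8] y  {1,3}  => 3  2->3 ok
  [9] x  {2}  => 2  3->2 ok
  [10] x  {2}  => 2  2->2 ok
  [11] x  {2}  => 2  2->2 ok
  [12] y  {1,3}  => 1  2->1 ok
  [13] z  {0}  => 0  1->0 ok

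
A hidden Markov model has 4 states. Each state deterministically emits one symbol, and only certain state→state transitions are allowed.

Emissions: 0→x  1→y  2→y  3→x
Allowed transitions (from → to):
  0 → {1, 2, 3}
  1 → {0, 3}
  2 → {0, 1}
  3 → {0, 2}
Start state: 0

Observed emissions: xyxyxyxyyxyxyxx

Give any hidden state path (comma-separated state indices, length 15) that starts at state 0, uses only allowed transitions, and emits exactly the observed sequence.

  0: obs=x cand={0,3} pick 0 [start]
  1: obs=y cand={1,2} pick 2 [0->2 ok]
  2: obs=x cand={0,3} pick 0 [2->0 ok]
  3: obs=y cand={1,2} pick 2 [0->2 ok]
  4: obs=x cand={0,3} pick 0 [2->0 ok]
  5: obs=y cand={1,2} pick 2 [0->2 ok]
  6: obs=x cand={0,3} pick 0 [2->0 ok]
  7: obs=y cand={1,2} pick 2 [0->2 ok]
  8: obs=y cand={1,2} pick 1 [2->1 ok]
  9: obs=x cand={0,3} pick 0 [1->0 ok]
  10: obs=y cand={1,2} pick 1 [0->1 ok]
  11: obs=x cand={0,3} pick 0 [1->0 ok]
  12: obs=y cand={1,2} pick 1 [0->1 ok]
  13: obs=x cand={0,3} pick 0 [1->0 ok]
  14: obs=x cand={0,3} pick 3 [0->3 ok]

0,2,0,2,0,2,0,2,1,0,1,0,1,0,3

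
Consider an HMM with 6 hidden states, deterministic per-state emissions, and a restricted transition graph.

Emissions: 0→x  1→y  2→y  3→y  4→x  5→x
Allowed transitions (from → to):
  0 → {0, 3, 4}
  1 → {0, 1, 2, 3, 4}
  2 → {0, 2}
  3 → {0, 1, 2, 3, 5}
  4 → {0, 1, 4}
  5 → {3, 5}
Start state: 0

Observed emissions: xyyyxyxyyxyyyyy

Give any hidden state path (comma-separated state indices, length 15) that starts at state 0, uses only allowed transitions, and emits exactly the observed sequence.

0,3,1,1,0,3,0,3,2,0,3,1,3,1,3

  [0] x  {0,4,5}  => 0  start
  [1] y  {1,2,3}  => 3  0->3 ok
  [2] y  {1,2,3}  => 1  3->1 ok
  [3] y  {1,2,3}  => 1  1->1 ok
  [4] x  {0,4,5}  => 0  1->0 ok
  [5] y  {1,2,3}  => 3  0->3 ok
  [6] x  {0,4,5}  => 0  3->0 ok
  [7] y  {1,2,3}  => 3  0->3 ok
  [8] y  {1,2,3}  => 2  3->2 ok
  [9] x  {0,4,5}  => 0  2->0 ok
  [10] y  {1,2,3}  => 3  0->3 ok
  [11] y  {1,2,3}  => 1  3->1 ok
  [12] y  {1,2,3}  => 3  1->3 ok
  [13] y  {1,2,3}  => 1  3->1 ok
  [14] y  {1,2,3}  => 3  1->3 ok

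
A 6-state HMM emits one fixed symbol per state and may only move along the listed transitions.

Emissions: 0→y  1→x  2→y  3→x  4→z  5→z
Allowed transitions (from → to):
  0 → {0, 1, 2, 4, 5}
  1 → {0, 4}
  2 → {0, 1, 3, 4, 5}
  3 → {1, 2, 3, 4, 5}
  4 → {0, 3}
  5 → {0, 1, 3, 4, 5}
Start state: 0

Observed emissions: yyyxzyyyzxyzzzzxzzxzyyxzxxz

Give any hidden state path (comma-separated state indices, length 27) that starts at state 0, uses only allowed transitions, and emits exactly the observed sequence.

  [0] y  {0,2}  => 0  start
  [1] y  {0,2}  => 0  0->0 ok
  [2] y  {0,2}  => 0  0->0 ok
  [3] x  {1,3}  => 1  0->1 ok
  [4] z  {4,5}  => 4  1->4 ok
  [5] y  {0,2}  => 0  4->0 ok
  [6] y  {0,2}  => 2  0->2 ok
  [7] y  {0,2}  => 0  2->0 ok
  [8] z  {4,5}  => 5  0->5 ok
  [9] x  {1,3}  => 1  5->1 ok
  [10] y  {0,2}  => 0  1->0 ok
  [11] z  {4,5}  => 5  0->5 ok
  [12] z  {4,5}  => 5  5->5 ok
  [13] z  {4,5}  => 5  5->5 ok
  [14] z  {4,5}  => 4  5->4 ok
  [15] x  {1,3}  => 3  4->3 ok
  [16] z  {4,5}  => 5  3->5 ok
  [17] z  {4,5}  => 5  5->5 ok
  [18] x  {1,3}  => 1  5->1 ok
  [19] z  {4,5}  => 4  1->4 ok
  [20] y  {0,2}  => 0  4->0 ok
  [21] y  {0,2}  => 0  0->0 ok
  [22] x  {1,3}  => 1  0->1 ok
  [23] z  {4,5}  => 4  1->4 ok
  [24] x  {1,3}  => 3  4->3 ok
  [25] x  {1,3}  => 3  3->3 ok
  [26] z  {4,5}  => 5  3->5 ok

0,0,0,1,4,0,2,0,5,1,0,5,5,5,4,3,5,5,1,4,0,0,1,4,3,3,5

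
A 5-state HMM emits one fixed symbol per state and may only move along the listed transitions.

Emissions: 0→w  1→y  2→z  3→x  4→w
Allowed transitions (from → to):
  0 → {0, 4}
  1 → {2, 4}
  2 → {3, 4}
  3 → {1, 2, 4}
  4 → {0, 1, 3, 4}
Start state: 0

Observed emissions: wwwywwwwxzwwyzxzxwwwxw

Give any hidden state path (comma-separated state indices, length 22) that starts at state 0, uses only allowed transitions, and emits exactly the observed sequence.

0,0,4,1,4,0,0,4,3,2,4,4,1,2,3,2,3,4,0,4,3,4

  t0 'w' -> {0,4}, take 0 (start)
  t1 'w' -> {0,4}, take 0 (0->0 ok)
  t2 'w' -> {0,4}, take 4 (0->4 ok)
  t3 'y' -> {1}, take 1 (4->1 ok)
  t4 'w' -> {0,4}, take 4 (1->4 ok)
  t5 'w' -> {0,4}, take 0 (4->0 ok)
  t6 'w' -> {0,4}, take 0 (0->0 ok)
  t7 'w' -> {0,4}, take 4 (0->4 ok)
  t8 'x' -> {3}, take 3 (4->3 ok)
  t9 'z' -> {2}, take 2 (3->2 ok)
  t10 'w' -> {0,4}, take 4 (2->4 ok)
  t11 'w' -> {0,4}, take 4 (4->4 ok)
  t12 'y' -> {1}, take 1 (4->1 ok)
  t13 'z' -> {2}, take 2 (1->2 ok)
  t14 'x' -> {3}, take 3 (2->3 ok)
  t15 'z' -> {2}, take 2 (3->2 ok)
  t16 'x' -> {3}, take 3 (2->3 ok)
  t17 'w' -> {0,4}, take 4 (3->4 ok)
  t18 'w' -> {0,4}, take 0 (4->0 ok)
  t19 'w' -> {0,4}, take 4 (0->4 ok)
  t20 'x' -> {3}, take 3 (4->3 ok)
  t21 'w' -> {0,4}, take 4 (3->4 ok)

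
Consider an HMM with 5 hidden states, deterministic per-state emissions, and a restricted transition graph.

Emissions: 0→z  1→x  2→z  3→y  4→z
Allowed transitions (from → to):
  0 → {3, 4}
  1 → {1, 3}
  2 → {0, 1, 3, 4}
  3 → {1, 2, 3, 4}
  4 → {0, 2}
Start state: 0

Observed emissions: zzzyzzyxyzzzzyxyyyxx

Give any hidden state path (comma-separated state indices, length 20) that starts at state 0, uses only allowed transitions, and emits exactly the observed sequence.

0,4,0,3,4,2,3,1,3,2,0,4,0,3,1,3,3,3,1,1

  [0] z  {0,2,4}  => 0  start
  [1] z  {0,2,4}  => 4  0->4 ok
  [2] z  {0,2,4}  => 0  4->0 ok
  [3] y  {3}  => 3  0->3 ok
  [4] z  {0,2,4}  => 4  3->4 ok
  [5] z  {0,2,4}  => 2  4->2 ok
  [6] y  {3}  => 3  2->3 ok
  [7] x  {1}  => 1  3->1 ok
  [8] y  {3}  => 3  1->3 ok
  [9] z  {0,2,4}  => 2  3->2 ok
  [10] z  {0,2,4}  => 0  2->0 ok
  [11] z  {0,2,4}  => 4  0->4 ok
  [12] z  {0,2,4}  => 0  4->0 ok
  [13] y  {3}  => 3  0->3 ok
  [14] x  {1}  => 1  3->1 ok
  [15] y  {3}  => 3  1->3 ok
  [16] y  {3}  => 3  3->3 ok
  [17] y  {3}  => 3  3->3 ok
  [18] x  {1}  => 1  3->1 ok
  [19] x  {1}  => 1  1->1 ok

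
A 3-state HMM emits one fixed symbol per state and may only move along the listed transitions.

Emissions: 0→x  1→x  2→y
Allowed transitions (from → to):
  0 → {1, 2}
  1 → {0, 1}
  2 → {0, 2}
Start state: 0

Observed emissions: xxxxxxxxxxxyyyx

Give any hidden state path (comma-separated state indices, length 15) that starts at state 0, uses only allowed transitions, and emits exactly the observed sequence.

0,1,0,1,1,0,1,1,1,1,0,2,2,2,0

  0: obs=x cand={0,1} pick 0 [start]
  1: obs=x cand={0,1} pick 1 [0->1 ok]
  2: obs=x cand={0,1} pick 0 [1->0 ok]
  3: obs=x cand={0,1} pick 1 [0->1 ok]
  4: obs=x cand={0,1} pick 1 [1->1 ok]
  5: obs=x cand={0,1} pick 0 [1->0 ok]
  6: obs=x cand={0,1} pick 1 [0->1 ok]
  7: obs=x cand={0,1} pick 1 [1->1 ok]
  8: obs=x cand={0,1} pick 1 [1->1 ok]
  9: obs=x cand={0,1} pick 1 [1->1 ok]
  10: obs=x cand={0,1} pick 0 [1->0 ok]
  11: obs=y cand={2} pick 2 [0->2 ok]
  12: obs=y cand={2} pick 2 [2->2 ok]
  13: obs=y cand={2} pick 2 [2->2 ok]
  14: obs=x cand={0,1} pick 0 [2->0 ok]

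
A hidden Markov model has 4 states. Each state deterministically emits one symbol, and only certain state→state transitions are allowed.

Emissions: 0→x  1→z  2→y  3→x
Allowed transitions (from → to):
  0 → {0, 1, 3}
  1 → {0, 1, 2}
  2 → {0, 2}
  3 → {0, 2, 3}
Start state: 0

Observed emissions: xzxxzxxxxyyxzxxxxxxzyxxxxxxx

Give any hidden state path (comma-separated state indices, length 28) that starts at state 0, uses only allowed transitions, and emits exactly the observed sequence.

0,1,0,0,1,0,3,0,3,2,2,0,1,0,3,0,0,3,0,1,2,0,0,3,3,3,0,0

  t0 'x' -> {0,3}, take 0 (start)
  t1 'z' -> {1}, take 1 (0->1 ok)
  t2 'x' -> {0,3}, take 0 (1->0 ok)
  t3 'x' -> {0,3}, take 0 (0->0 ok)
  t4 'z' -> {1}, take 1 (0->1 ok)
  t5 'x' -> {0,3}, take 0 (1->0 ok)
  t6 'x' -> {0,3}, take 3 (0->3 ok)
  t7 'x' -> {0,3}, take 0 (3->0 ok)
  t8 'x' -> {0,3}, take 3 (0->3 ok)
  t9 'y' -> {2}, take 2 (3->2 ok)
  t10 'y' -> {2}, take 2 (2->2 ok)
  t11 'x' -> {0,3}, take 0 (2->0 ok)
  t12 'z' -> {1}, take 1 (0->1 ok)
  t13 'x' -> {0,3}, take 0 (1->0 ok)
  t14 'x' -> {0,3}, take 3 (0->3 ok)
  t15 'x' -> {0,3}, take 0 (3->0 ok)
  t16 'x' -> {0,3}, take 0 (0->0 ok)
  t17 'x' -> {0,3}, take 3 (0->3 ok)
  t18 'x' -> {0,3}, take 0 (3->0 ok)
  t19 'z' -> {1}, take 1 (0->1 ok)
  t20 'y' -> {2}, take 2 (1->2 ok)
  t21 'x' -> {0,3}, take 0 (2->0 ok)
  t22 'x' -> {0,3}, take 0 (0->0 ok)
  t23 'x' -> {0,3}, take 3 (0->3 ok)
  t24 'x' -> {0,3}, take 3 (3->3 ok)
  t25 'x' -> {0,3}, take 3 (3->3 ok)
  t26 'x' -> {0,3}, take 0 (3->0 ok)
  t27 'x' -> {0,3}, take 0 (0->0 ok)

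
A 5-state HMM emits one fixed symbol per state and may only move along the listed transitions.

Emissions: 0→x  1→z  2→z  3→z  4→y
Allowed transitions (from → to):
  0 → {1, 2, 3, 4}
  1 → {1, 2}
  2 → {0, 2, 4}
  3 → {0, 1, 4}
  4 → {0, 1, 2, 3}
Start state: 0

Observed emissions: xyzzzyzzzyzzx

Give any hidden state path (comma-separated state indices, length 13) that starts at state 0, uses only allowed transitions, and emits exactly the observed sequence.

0,4,1,1,2,4,1,1,2,4,1,2,0

  t0 'x' -> {0}, take 0 (start)
  t1 'y' -> {4}, take 4 (0->4 ok)
  t2 'z' -> {1,2,3}, take 1 (4->1 ok)
  t3 'z' -> {1,2,3}, take 1 (1->1 ok)
  t4 'z' -> {1,2,3}, take 2 (1->2 ok)
  t5 'y' -> {4}, take 4 (2->4 ok)
  t6 'z' -> {1,2,3}, take 1 (4->1 ok)
  t7 'z' -> {1,2,3}, take 1 (1->1 ok)
  t8 'z' -> {1,2,3}, take 2 (1->2 ok)
  t9 'y' -> {4}, take 4 (2->4 ok)
  t10 'z' -> {1,2,3}, take 1 (4->1 ok)
  t11 'z' -> {1,2,3}, take 2 (1->2 ok)
  t12 'x' -> {0}, take 0 (2->0 ok)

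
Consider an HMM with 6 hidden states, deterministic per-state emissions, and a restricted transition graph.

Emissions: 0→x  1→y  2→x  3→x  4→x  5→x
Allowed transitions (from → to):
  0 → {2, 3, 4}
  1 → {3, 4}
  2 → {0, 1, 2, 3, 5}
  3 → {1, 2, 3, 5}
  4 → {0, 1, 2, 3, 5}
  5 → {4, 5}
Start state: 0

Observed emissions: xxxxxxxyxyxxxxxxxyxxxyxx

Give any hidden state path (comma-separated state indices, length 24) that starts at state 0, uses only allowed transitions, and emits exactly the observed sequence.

  [0] x  {0,2,3,4,5}  => 0  start
  [1] x  {0,2,3,4,5}  => 2  0->2 ok
  [2] x  {0,2,3,4,5}  => 2  2->2 ok
  [3] x  {0,2,3,4,5}  => 2  2->2 ok
  [4] x  {0,2,3,4,5}  => 0  2->0 ok
  [5] x  {0,2,3,4,5}  => 4  0->4 ok
  [6] x  {0,2,3,4,5}  => 3  4->3 ok
  [7] y  {1}  => 1  3->1 ok
  [8] x  {0,2,3,4,5}  => 4  1->4 ok
  [9] y  {1}  => 1  4->1 ok
  [10] x  {0,2,3,4,5}  => 4  1->4 ok
  [11] x  {0,2,3,4,5}  => 5  4->5 ok
  [12] x  {0,2,3,4,5}  => 5  5->5 ok
  [13] x  {0,2,3,4,5}  => 5  5->5 ok
  [14] x  {0,2,3,4,5}  => 4  5->4 ok
  [15] x  {0,2,3,4,5}  => 2  4->2 ok
  [16] x  {0,2,3,4,5}  => 3  2->3 ok
  [17] y  {1}  => 1  3->1 ok
  [18] x  {0,2,3,4,5}  => 4  1->4 ok
  [19] x  {0,2,3,4,5}  => 0  4->0 ok
  [20] x  {0,2,3,4,5}  => 3  0->3 ok
  [21] y  {1}  => 1  3->1 ok
  [22] x  {0,2,3,4,5}  => 3  1->3 ok
  [23] x  {0,2,3,4,5}  => 5  3->5 ok

0,2,2,2,0,4,3,1,4,1,4,5,5,5,4,2,3,1,4,0,3,1,3,5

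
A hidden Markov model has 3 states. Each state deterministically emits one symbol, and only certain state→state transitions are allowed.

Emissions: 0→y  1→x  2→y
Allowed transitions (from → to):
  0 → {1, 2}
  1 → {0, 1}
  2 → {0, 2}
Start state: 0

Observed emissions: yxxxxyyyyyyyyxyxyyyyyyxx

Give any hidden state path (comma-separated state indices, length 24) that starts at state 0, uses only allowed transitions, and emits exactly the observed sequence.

0,1,1,1,1,0,2,2,0,2,0,2,0,1,0,1,0,2,2,2,2,0,1,1

  pos 0: y in {0,2}, choose 0; start
  pos 1: x in {1}, choose 1; 0->1 ok
  pos 2: x in {1}, choose 1; 1->1 ok
  pos 3: x in {1}, choose 1; 1->1 ok
  pos 4: x in {1}, choose 1; 1->1 ok
  pos 5: y in {0,2}, choose 0; 1->0 ok
  pos 6: y in {0,2}, choose 2; 0->2 ok
  pos 7: y in {0,2}, choose 2; 2->2 ok
  pos 8: y in {0,2}, choose 0; 2->0 ok
  pos 9: y in {0,2}, choose 2; 0->2 ok
  pos 10: y in {0,2}, choose 0; 2->0 ok
  pos 11: y in {0,2}, choose 2; 0->2 ok
  pos 12: y in {0,2}, choose 0; 2->0 ok
  pos 13: x in {1}, choose 1; 0->1 ok
  pos 14: y in {0,2}, choose 0; 1->0 ok
  pos 15: x in {1}, choose 1; 0->1 ok
  pos 16: y in {0,2}, choose 0; 1->0 ok
  pos 17: y in {0,2}, choose 2; 0->2 ok
  pos 18: y in {0,2}, choose 2; 2->2 ok
  pos 19: y in {0,2}, choose 2; 2->2 ok
  pos 20: y in {0,2}, choose 2; 2->2 ok
  pos 21: y in {0,2}, choose 0; 2->0 ok
  pos 22: x in {1}, choose 1; 0->1 ok
  pos 23: x in {1}, choose 1; 1->1 ok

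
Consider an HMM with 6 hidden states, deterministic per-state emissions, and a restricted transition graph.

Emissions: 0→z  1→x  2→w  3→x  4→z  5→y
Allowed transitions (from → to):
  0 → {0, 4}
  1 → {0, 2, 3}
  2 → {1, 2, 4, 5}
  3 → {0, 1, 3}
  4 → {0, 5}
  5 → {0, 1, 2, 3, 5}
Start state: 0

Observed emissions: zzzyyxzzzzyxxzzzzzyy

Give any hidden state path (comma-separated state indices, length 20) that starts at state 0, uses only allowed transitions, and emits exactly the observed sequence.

  0: obs=z cand={0,4} pick 0 [start]
  1: obs=z cand={0,4} pick 0 [0->0 ok]
  2: obs=z cand={0,4} pick 4 [0->4 ok]
  3: obs=y cand={5} pick 5 [4->5 ok]
  4: obs=y cand={5} pick 5 [5->5 ok]
  5: obs=x cand={1,3} pick 1 [5->1 ok]
  6: obs=z cand={0,4} pick 0 [1->0 ok]
  7: obs=z cand={0,4} pick 4 [0->4 ok]
  8: obs=z cand={0,4} pick 0 [4->0 ok]
  9: obs=z cand={0,4} pick 4 [0->4 ok]
  10: obs=y cand={5} pick 5 [4->5 ok]
  11: obs=x cand={1,3} pick 3 [5->3 ok]
  12: obs=x cand={1,3} pick 3 [3->3 ok]
  13: obs=z cand={0,4} pick 0 [3->0 ok]
  14: obs=z cand={0,4} pick 0 [0->0 ok]
  15: obs=z cand={0,4} pick 4 [0->4 ok]
  16: obs=z cand={0,4} pick 0 [4->0 ok]
  17: obs=z cand={0,4} pick 4 [0->4 ok]
  18: obs=y cand={5} pick 5 [4->5 ok]
  19: obs=y cand={5} pick 5 [5->5 ok]

0,0,4,5,5,1,0,4,0,4,5,3,3,0,0,4,0,4,5,5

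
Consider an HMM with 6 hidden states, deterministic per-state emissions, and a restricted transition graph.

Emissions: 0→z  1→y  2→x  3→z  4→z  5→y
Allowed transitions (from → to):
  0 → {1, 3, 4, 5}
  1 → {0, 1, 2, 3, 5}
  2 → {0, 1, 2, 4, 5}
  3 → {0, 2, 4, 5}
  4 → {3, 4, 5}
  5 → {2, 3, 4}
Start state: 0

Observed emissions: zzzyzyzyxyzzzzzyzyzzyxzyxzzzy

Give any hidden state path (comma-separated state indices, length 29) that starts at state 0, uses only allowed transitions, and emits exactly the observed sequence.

0,3,0,5,4,5,3,5,2,5,4,3,4,4,3,5,4,5,3,4,5,2,4,5,2,4,4,3,5

  [0] z  {0,3,4}  => 0  start
  [1] z  {0,3,4}  => 3  0->3 ok
  [2] z  {0,3,4}  => 0  3->0 ok
  [3] y  {1,5}  => 5  0->5 ok
  [4] z  {0,3,4}  => 4  5->4 ok
  [5] y  {1,5}  => 5  4->5 ok
  [6] z  {0,3,4}  => 3  5->3 ok
  [7] y  {1,5}  => 5  3->5 ok
  [8] x  {2}  => 2  5->2 ok
  [9] y  {1,5}  => 5  2->5 ok
  [10] z  {0,3,4}  => 4  5->4 ok
  [11] z  {0,3,4}  => 3  4->3 ok
  [12] z  {0,3,4}  => 4  3->4 ok
  [13] z  {0,3,4}  => 4  4->4 ok
  [14] z  {0,3,4}  => 3  4->3 ok
  [15] y  {1,5}  => 5  3->5 ok
  [16] z  {0,3,4}  => 4  5->4 ok
  [17] y  {1,5}  => 5  4->5 ok
  [18] z  {0,3,4}  => 3  5->3 ok
  [19] z  {0,3,4}  => 4  3->4 ok
  [20] y  {1,5}  => 5  4->5 ok
  [21] x  {2}  => 2  5->2 ok
  [22] z  {0,3,4}  => 4  2->4 ok
  [23] y  {1,5}  => 5  4->5 ok
  [24] x  {2}  => 2  5->2 ok
  [25] z  {0,3,4}  => 4  2->4 ok
  [26] z  {0,3,4}  => 4  4->4 ok
  [27] z  {0,3,4}  => 3  4->3 ok
  [28] y  {1,5}  => 5  3->5 ok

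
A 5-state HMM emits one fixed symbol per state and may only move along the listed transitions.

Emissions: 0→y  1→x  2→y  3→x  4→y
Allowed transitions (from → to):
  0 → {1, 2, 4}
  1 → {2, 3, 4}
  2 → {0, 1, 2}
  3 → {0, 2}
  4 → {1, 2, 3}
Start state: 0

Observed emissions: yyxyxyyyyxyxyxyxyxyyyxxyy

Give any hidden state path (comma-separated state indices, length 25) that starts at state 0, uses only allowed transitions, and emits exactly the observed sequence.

  [0] y  {0,2,4}  => 0  start
  [1] y  {0,2,4}  => 4  0->4 ok
  [2] x  {1,3}  => 3  4->3 ok
  [3] y  {0,2,4}  => 0  3->0 ok
  [4] x  {1,3}  => 1  0->1 ok
  [5] y  {0,2,4}  => 4  1->4 ok
  [6] y  {0,2,4}  => 2  4->2 ok
  [7] y  {0,2,4}  => 0  2->0 ok
  [8] y  {0,2,4}  => 2  0->2 ok
  [9] x  {1,3}  => 1  2->1 ok
  [10] y  {0,2,4}  => 4  1->4 ok
  [11] x  {1,3}  => 3  4->3 ok
  [12] y  {0,2,4}  => 2  3->2 ok
  [13] x  {1,3}  => 1  2->1 ok
  [14] y  {0,2,4}  => 4  1->4 ok
  [15] x  {1,3}  => 3  4->3 ok
  [16] y  {0,2,4}  => 2  3->2 ok
  [17] x  {1,3}  => 1  2->1 ok
  [18] y  {0,2,4}  => 2  1->2 ok
  [19] y  {0,2,4}  => 0  2->0 ok
  [20] y  {0,2,4}  => 4  0->4 ok
  [21] x  {1,3}  => 1  4->1 ok
  [22] x  {1,3}  => 3  1->3 ok
  [23] y  {0,2,4}  => 0  3->0 ok
  [24] y  {0,2,4}  => 2  0->2 ok

0,4,3,0,1,4,2,0,2,1,4,3,2,1,4,3,2,1,2,0,4,1,3,0,2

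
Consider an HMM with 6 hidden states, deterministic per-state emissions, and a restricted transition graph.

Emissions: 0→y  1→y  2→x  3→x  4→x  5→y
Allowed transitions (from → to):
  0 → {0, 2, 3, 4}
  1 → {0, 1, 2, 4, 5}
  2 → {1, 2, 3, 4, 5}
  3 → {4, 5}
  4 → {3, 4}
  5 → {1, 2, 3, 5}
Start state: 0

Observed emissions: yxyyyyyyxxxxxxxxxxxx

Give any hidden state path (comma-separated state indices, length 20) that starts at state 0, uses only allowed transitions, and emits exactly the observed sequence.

0,3,5,5,1,1,5,1,2,3,4,4,4,4,4,4,3,4,4,3

  0: obs=y cand={0,1,5} pick 0 [start]
  1: obs=x cand={2,3,4} pick 3 [0->3 ok]
  2: obs=y cand={0,1,5} pick 5 [3->5 ok]
  3: obs=y cand={0,1,5} pick 5 [5->5 ok]
  4: obs=y cand={0,1,5} pick 1 [5->1 ok]
  5: obs=y cand={0,1,5} pick 1 [1->1 ok]
  6: obs=y cand={0,1,5} pick 5 [1->5 ok]
  7: obs=y cand={0,1,5} pick 1 [5->1 ok]
  8: obs=x cand={2,3,4} pick 2 [1->2 ok]
  9: obs=x cand={2,3,4} pick 3 [2->3 ok]
  10: obs=x cand={2,3,4} pick 4 [3->4 ok]
  11: obs=x cand={2,3,4} pick 4 [4->4 ok]
  12: obs=x cand={2,3,4} pick 4 [4->4 ok]
  13: obs=x cand={2,3,4} pick 4 [4->4 ok]
  14: obs=x cand={2,3,4} pick 4 [4->4 ok]
  15: obs=x cand={2,3,4} pick 4 [4->4 ok]
  16: obs=x cand={2,3,4} pick 3 [4->3 ok]
  17: obs=x cand={2,3,4} pick 4 [3->4 ok]
  18: obs=x cand={2,3,4} pick 4 [4->4 ok]
  19: obs=x cand={2,3,4} pick 3 [4->3 ok]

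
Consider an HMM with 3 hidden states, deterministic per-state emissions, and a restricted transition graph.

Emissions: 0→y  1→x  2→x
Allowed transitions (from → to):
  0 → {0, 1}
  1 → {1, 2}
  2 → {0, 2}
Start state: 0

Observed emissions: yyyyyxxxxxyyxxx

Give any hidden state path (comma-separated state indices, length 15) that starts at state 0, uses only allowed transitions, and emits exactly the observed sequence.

  0: obs=y cand={0} pick 0 [start]
  1: obs=y cand={0} pick 0 [0->0 ok]
  2: obs=y cand={0} pick 0 [0->0 ok]
  3: obs=y cand={0} pick 0 [0->0 ok]
  4: obs=y cand={0} pick 0 [0->0 ok]
  5: obs=x cand={1,2} pick 1 [0->1 ok]
  6: obs=x cand={1,2} pick 1 [1->1 ok]
  7: obs=x cand={1,2} pick 1 [1->1 ok]
  8: obs=x cand={1,2} pick 1 [1->1 ok]
  9: obs=x cand={1,2} pick 2 [1->2 ok]
  10: obs=y cand={0} pick 0 [2->0 ok]
  11: obs=y cand={0} pick 0 [0->0 ok]
  12: obs=x cand={1,2} pick 1 [0->1 ok]
  13: obs=x cand={1,2} pick 1 [1->1 ok]
  14: obs=x cand={1,2} pick 1 [1->1 ok]

0,0,0,0,0,1,1,1,1,2,0,0,1,1,1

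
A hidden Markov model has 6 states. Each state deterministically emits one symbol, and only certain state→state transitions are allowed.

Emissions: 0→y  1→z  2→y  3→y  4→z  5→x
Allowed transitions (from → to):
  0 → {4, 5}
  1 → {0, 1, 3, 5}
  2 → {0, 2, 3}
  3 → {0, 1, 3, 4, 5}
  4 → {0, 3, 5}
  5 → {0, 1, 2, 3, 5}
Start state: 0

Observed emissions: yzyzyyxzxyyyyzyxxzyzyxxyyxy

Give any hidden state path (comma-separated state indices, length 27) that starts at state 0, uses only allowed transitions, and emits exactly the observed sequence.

  t0 'y' -> {0,2,3}, take 0 (start)
  t1 'z' -> {1,4}, take 4 (0->4 ok)
  t2 'y' -> {0,2,3}, take 0 (4->0 ok)
  t3 'z' -> {1,4}, take 4 (0->4 ok)
  t4 'y' -> {0,2,3}, take 3 (4->3 ok)
  t5 'y' -> {0,2,3}, take 3 (3->3 ok)
  t6 'x' -> {5}, take 5 (3->5 ok)
  t7 'z' -> {1,4}, take 1 (5->1 ok)
  t8 'x' -> {5}, take 5 (1->5 ok)
  t9 'y' -> {0,2,3}, take 2 (5->2 ok)
  t10 'y' -> {0,2,3}, take 2 (2->2 ok)
  t11 'y' -> {0,2,3}, take 2 (2->2 ok)
  t12 'y' -> {0,2,3}, take 0 (2->0 ok)
  t13 'z' -> {1,4}, take 4 (0->4 ok)
  t14 'y' -> {0,2,3}, take 0 (4->0 ok)
  t15 'x' -> {5}, take 5 (0->5 ok)
  t16 'x' -> {5}, take 5 (5->5 ok)
  t17 'z' -> {1,4}, take 1 (5->1 ok)
  t18 'y' -> {0,2,3}, take 0 (1->0 ok)
  t19 'z' -> {1,4}, take 4 (0->4 ok)
  t20 'y' -> {0,2,3}, take 0 (4->0 ok)
  t21 'x' -> {5}, take 5 (0->5 ok)
  t22 'x' -> {5}, take 5 (5->5 ok)
  t23 'y' -> {0,2,3}, take 3 (5->3 ok)
  t24 'y' -> {0,2,3}, take 3 (3->3 ok)
  t25 'x' -> {5}, take 5 (3->5 ok)
  t26 'y' -> {0,2,3}, take 2 (5->2 ok)

0,4,0,4,3,3,5,1,5,2,2,2,0,4,0,5,5,1,0,4,0,5,5,3,3,5,2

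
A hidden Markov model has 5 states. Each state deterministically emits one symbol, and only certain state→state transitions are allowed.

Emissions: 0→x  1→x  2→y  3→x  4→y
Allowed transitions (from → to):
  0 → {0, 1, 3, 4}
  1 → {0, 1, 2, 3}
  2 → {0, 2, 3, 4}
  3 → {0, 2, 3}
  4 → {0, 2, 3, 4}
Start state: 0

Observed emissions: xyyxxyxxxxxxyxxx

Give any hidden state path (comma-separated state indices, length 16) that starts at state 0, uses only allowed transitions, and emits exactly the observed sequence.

  [0] x  {0,1,3}  => 0  start
  [1] y  {2,4}  => 4  0->4 ok
  [2] y  {2,4}  => 2  4->2 ok
  [3] x  {0,1,3}  => 0  2->0 ok
  [4] x  {0,1,3}  => 3  0->3 ok
  [5] y  {2,4}  => 2  3->2 ok
  [6] x  {0,1,3}  => 0  2->0 ok
  [7] x  {0,1,3}  => 1  0->1 ok
  [8] x  {0,1,3}  => 3  1->3 ok
  [9] x  {0,1,3}  => 3  3->3 ok
  [10] x  {0,1,3}  => 0  3->0 ok
  [11] x  {0,1,3}  => 3  0->3 ok
  [12] y  {2,4}  => 2  3->2 ok
  [13] x  {0,1,3}  => 0  2->0 ok
  [14] x  {0,1,3}  => 1  0->1 ok
  [15] x  {0,1,3}  => 0  1->0 ok

0,4,2,0,3,2,0,1,3,3,0,3,2,0,1,0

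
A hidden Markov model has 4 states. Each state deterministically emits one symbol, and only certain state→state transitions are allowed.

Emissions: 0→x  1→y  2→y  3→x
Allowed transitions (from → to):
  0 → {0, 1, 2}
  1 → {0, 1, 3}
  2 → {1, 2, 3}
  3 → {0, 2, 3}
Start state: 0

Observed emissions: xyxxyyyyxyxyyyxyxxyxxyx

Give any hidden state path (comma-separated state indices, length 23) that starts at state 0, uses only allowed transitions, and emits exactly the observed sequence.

  [0] x  {0,3}  => 0  start
  [1] y  {1,2}  => 1  0->1 ok
  [2] x  {0,3}  => 0  1->0 ok
  [3] x  {0,3}  => 0  0->0 ok
  [4] y  {1,2}  => 2  0->2 ok
  [5] y  {1,2}  => 1  2->1 ok
  [6] y  {1,2}  => 1  1->1 ok
  [7] y  {1,2}  => 1  1->1 ok
  [8] x  {0,3}  => 0  1->0 ok
  [9] y  {1,2}  => 1  0->1 ok
  [10] x  {0,3}  => 3  1->3 ok
  [11] y  {1,2}  => 2  3->2 ok
  [12] y  {1,2}  => 2  2->2 ok
  [13] y  {1,2}  => 1  2->1 ok
  [14] x  {0,3}  => 0  1->0 ok
  [15] y  {1,2}  => 2  0->2 ok
  [16] x  {0,3}  => 3  2->3 ok
  [17] x  {0,3}  => 0  3->0 ok
  [18] y  {1,2}  => 1  0->1 ok
  [19] x  {0,3}  => 0  1->0 ok
  [20] x  {0,3}  => 0  0->0 ok
  [21] y  {1,2}  => 1  0->1 ok
  [22] x  {0,3}  => 0  1->0 ok

0,1,0,0,2,1,1,1,0,1,3,2,2,1,0,2,3,0,1,0,0,1,0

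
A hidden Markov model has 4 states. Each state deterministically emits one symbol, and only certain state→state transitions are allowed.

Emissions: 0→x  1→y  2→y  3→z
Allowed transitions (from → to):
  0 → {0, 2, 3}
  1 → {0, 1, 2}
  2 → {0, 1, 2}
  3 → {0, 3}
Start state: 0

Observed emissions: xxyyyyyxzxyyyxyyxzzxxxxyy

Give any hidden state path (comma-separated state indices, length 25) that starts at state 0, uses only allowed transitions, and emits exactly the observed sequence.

  0: obs=x cand={0} pick 0 [start]
  1: obs=x cand={0} pick 0 [0->0 ok]
  2: obs=y cand={1,2} pick 2 [0->2 ok]
  3: obs=y cand={1,2} pick 2 [2->2 ok]
  4: obs=y cand={1,2} pick 2 [2->2 ok]
  5: obs=y cand={1,2} pick 1 [2->1 ok]
  6: obs=y cand={1,2} pick 2 [1->2 ok]
  7: obs=x cand={0} pick 0 [2->0 ok]
  8: obs=z cand={3} pick 3 [0->3 ok]
  9: obs=x cand={0} pick 0 [3->0 ok]
  10: obs=y cand={1,2} pick 2 [0->2 ok]
  11: obs=y cand={1,2} pick 1 [2->1 ok]
  12: obs=y cand={1,2} pick 1 [1->1 ok]
  13: obs=x cand={0} pick 0 [1->0 ok]
  14: obs=y cand={1,2} pick 2 [0->2 ok]
  15: obs=y cand={1,2} pick 2 [2->2 ok]
  16: obs=x cand={0} pick 0 [2->0 ok]
  17: obs=z cand={3} pick 3 [0->3 ok]
  18: obs=z cand={3} pick 3 [3->3 ok]
  19: obs=x cand={0} pick 0 [3->0 ok]
  20: obs=x cand={0} pick 0 [0->0 ok]
  21: obs=x cand={0} pick 0 [0->0 ok]
  22: obs=x cand={0} pick 0 [0->0 ok]
  23: obs=y cand={1,2} pick 2 [0->2 ok]
  24: obs=y cand={1,2} pick 2 [2->2 ok]

0,0,2,2,2,1,2,0,3,0,2,1,1,0,2,2,0,3,3,0,0,0,0,2,2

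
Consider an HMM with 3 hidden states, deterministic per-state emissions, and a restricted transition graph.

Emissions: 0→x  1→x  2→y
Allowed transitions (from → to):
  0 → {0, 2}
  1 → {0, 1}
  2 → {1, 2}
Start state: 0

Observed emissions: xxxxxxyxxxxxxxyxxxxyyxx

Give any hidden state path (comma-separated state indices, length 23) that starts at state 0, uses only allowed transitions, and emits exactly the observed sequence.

  pos 0: x in {0,1}, choose 0; start
  pos 1: x in {0,1}, choose 0; 0->0 ok
  pos 2: x in {0,1}, choose 0; 0->0 ok
  pos 3: x in {0,1}, choose 0; 0->0 ok
  pos 4: x in {0,1}, choose 0; 0->0 ok
  pos 5: x in {0,1}, choose 0; 0->0 ok
  pos 6: y in {2}, choose 2; 0->2 ok
  pos 7: x in {0,1}, choose 1; 2->1 ok
  pos 8: x in {0,1}, choose 1; 1->1 ok
  pos 9: x in {0,1}, choose 1; 1->1 ok
  pos 10: x in {0,1}, choose 1; 1->1 ok
  pos 11: x in {0,1}, choose 1; 1->1 ok
  pos 12: x in {0,1}, choose 0; 1->0 ok
  pos 13: x in {0,1}, choose 0; 0->0 ok
  pos 14: y in {2}, choose 2; 0->2 ok
  pos 15: x in {0,1}, choose 1; 2->1 ok
  pos 16: x in {0,1}, choose 1; 1->1 ok
  pos 17: x in {0,1}, choose 0; 1->0 ok
  pos 18: x in {0,1}, choose 0; 0->0 ok
  pos 19: y in {2}, choose 2; 0->2 ok
  pos 20: y in {2}, choose 2; 2->2 ok
  pos 21: x in {0,1}, choose 1; 2->1 ok
  pos 22: x in {0,1}, choose 0; 1->0 ok

0,0,0,0,0,0,2,1,1,1,1,1,0,0,2,1,1,0,0,2,2,1,0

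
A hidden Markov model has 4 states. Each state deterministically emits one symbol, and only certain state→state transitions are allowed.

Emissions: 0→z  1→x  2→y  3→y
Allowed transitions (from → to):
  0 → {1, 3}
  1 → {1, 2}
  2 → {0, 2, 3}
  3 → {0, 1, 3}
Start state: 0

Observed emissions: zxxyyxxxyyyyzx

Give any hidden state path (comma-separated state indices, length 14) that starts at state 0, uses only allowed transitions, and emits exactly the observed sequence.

  [0] z  {0}  => 0  start
  [1] x  {1}  => 1  0->1 ok
  [2] x  {1}  => 1  1->1 ok
  [3] y  {2,3}  => 2  1->2 ok
  [4] y  {2,3}  => 3  2->3 ok
  [5] x  {1}  => 1  3->1 ok
  [6] x  {1}  => 1  1->1 ok
  [7] x  {1}  => 1  1->1 ok
  [8] y  {2,3}  => 2  1->2 ok
  [9] y  {2,3}  => 2  2->2 ok
  [10] y  {2,3}  => 2  2->2 ok
  [11] y  {2,3}  => 3  2->3 ok
  [12] z  {0}  => 0  3->0 ok
  [13] x  {1}  => 1  0->1 ok

0,1,1,2,3,1,1,1,2,2,2,3,0,1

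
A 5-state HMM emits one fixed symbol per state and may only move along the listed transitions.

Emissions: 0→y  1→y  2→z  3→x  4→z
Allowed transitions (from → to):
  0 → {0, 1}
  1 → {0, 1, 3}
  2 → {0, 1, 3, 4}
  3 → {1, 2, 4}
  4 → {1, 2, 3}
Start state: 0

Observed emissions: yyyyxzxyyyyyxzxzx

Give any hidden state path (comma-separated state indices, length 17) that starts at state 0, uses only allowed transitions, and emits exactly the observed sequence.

0,0,1,1,3,4,3,1,1,1,0,1,3,4,3,4,3

  [0] y  {0,1}  => 0  start
  [1] y  {0,1}  => 0  0->0 ok
  [2] y  {0,1}  => 1  0->1 ok
  [3] y  {0,1}  => 1  1->1 ok
  [4] x  {3}  => 3  1->3 ok
  [5] z  {2,4}  => 4  3->4 ok
  [6] x  {3}  => 3  4->3 ok
  [7] y  {0,1}  => 1  3->1 ok
  [8] y  {0,1}  => 1  1->1 ok
  [9] y  {0,1}  => 1  1->1 ok
  [10] y  {0,1}  => 0  1->0 ok
  [11] y  {0,1}  => 1  0->1 ok
  [12] x  {3}  => 3  1->3 ok
  [13] z  {2,4}  => 4  3->4 ok
  [14] x  {3}  => 3  4->3 ok
  [15] z  {2,4}  => 4  3->4 ok
  [16] x  {3}  => 3  4->3 ok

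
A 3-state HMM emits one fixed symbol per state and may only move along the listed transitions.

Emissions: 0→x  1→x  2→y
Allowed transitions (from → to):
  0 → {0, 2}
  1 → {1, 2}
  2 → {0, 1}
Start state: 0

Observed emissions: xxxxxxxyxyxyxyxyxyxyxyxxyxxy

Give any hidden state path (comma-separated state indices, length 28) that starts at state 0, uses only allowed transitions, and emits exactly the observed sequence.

0,0,0,0,0,0,0,2,1,2,0,2,1,2,1,2,0,2,1,2,0,2,0,0,2,0,0,2

  0: obs=x cand={0,1} pick 0 [start]
  1: obs=x cand={0,1} pick 0 [0->0 ok]
  2: obs=x cand={0,1} pick 0 [0->0 ok]
  3: obs=x cand={0,1} pick 0 [0->0 ok]
  4: obs=x cand={0,1} pick 0 [0->0 ok]
  5: obs=x cand={0,1} pick 0 [0->0 ok]
  6: obs=x cand={0,1} pick 0 [0->0 ok]
  7: obs=y cand={2} pick 2 [0->2 ok]
  8: obs=x cand={0,1} pick 1 [2->1 ok]
  9: obs=y cand={2} pick 2 [1->2 ok]
  10: obs=x cand={0,1} pick 0 [2->0 ok]
  11: obs=y cand={2} pick 2 [0->2 ok]
  12: obs=x cand={0,1} pick 1 [2->1 ok]
  13: obs=y cand={2} pick 2 [1->2 ok]
  14: obs=x cand={0,1} pick 1 [2->1 ok]
  15: obs=y cand={2} pick 2 [1->2 ok]
  16: obs=x cand={0,1} pick 0 [2->0 ok]
  17: obs=y cand={2} pick 2 [0->2 ok]
  18: obs=x cand={0,1} pick 1 [2->1 ok]
  19: obs=y cand={2} pick 2 [1->2 ok]
  20: obs=x cand={0,1} pick 0 [2->0 ok]
  21: obs=y cand={2} pick 2 [0->2 ok]
  22: obs=x cand={0,1} pick 0 [2->0 ok]
  23: obs=x cand={0,1} pick 0 [0->0 ok]
  24: obs=y cand={2} pick 2 [0->2 ok]
  25: obs=x cand={0,1} pick 0 [2->0 ok]
  26: obs=x cand={0,1} pick 0 [0->0 ok]
  27: obs=y cand={2} pick 2 [0->2 ok]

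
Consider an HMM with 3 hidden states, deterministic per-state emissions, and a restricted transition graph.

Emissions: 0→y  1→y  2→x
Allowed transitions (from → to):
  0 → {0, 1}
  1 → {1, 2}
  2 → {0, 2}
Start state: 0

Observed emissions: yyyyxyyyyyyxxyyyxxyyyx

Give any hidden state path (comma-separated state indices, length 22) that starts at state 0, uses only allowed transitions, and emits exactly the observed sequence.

  0: obs=y cand={0,1} pick 0 [start]
  1: obs=y cand={0,1} pick 0 [0->0 ok]
  2: obs=y cand={0,1} pick 0 [0->0 ok]
  3: obs=y cand={0,1} pick 1 [0->1 ok]
  4: obs=x cand={2} pick 2 [1->2 ok]
  5: obs=y cand={0,1} pick 0 [2->0 ok]
  6: obs=y cand={0,1} pick 0 [0->0 ok]
  7: obs=y cand={0,1} pick 0 [0->0 ok]
  8: obs=y cand={0,1} pick 1 [0->1 ok]
  9: obs=y cand={0,1} pick 1 [1->1 ok]
  10: obs=y cand={0,1} pick 1 [1->1 ok]
  11: obs=x cand={2} pick 2 [1->2 ok]
  12: obs=x cand={2} pick 2 [2->2 ok]
  13: obs=y cand={0,1} pick 0 [2->0 ok]
  14: obs=y cand={0,1} pick 0 [0->0 ok]
  15: obs=y cand={0,1} pick 1 [0->1 ok]
  16: obs=x cand={2} pick 2 [1->2 ok]
  17: obs=x cand={2} pick 2 [2->2 ok]
  18: obs=y cand={0,1} pick 0 [2->0 ok]
  19: obs=y cand={0,1} pick 1 [0->1 ok]
  20: obs=y cand={0,1} pick 1 [1->1 ok]
  21: obs=x cand={2} pick 2 [1->2 ok]

0,0,0,1,2,0,0,0,1,1,1,2,2,0,0,1,2,2,0,1,1,2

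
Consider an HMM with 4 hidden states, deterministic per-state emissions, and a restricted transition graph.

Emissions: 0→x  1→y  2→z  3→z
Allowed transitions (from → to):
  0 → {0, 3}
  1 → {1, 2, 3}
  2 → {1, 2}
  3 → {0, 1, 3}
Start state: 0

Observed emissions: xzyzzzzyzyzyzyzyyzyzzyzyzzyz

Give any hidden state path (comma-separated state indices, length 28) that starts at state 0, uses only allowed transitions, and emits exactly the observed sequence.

  0: obs=x cand={0} pick 0 [start]
  1: obs=z cand={2,3} pick 3 [0->3 ok]
  2: obs=y cand={1} pick 1 [3->1 ok]
  3: obs=z cand={2,3} pick 2 [1->2 ok]
  4: obs=z cand={2,3} pick 2 [2->2 ok]
  5: obs=z cand={2,3} pick 2 [2->2 ok]
  6: obs=z cand={2,3} pick 2 [2->2 ok]
  7: obs=y cand={1} pick 1 [2->1 ok]
  8: obs=z cand={2,3} pick 2 [1->2 ok]
  9: obs=y cand={1} pick 1 [2->1 ok]
  10: obs=z cand={2,3} pick 3 [1->3 ok]
  11: obs=y cand={1} pick 1 [3->1 ok]
  12: obs=z cand={2,3} pick 3 [1->3 ok]
  13: obs=y cand={1} pick 1 [3->1 ok]
  14: obs=z cand={2,3} pick 3 [1->3 ok]
  15: obs=y cand={1} pick 1 [3->1 ok]
  16: obs=y cand={1} pick 1 [1->1 ok]
  17: obs=z cand={2,3} pick 2 [1->2 ok]
  18: obs=y cand={1} pick 1 [2->1 ok]
  19: obs=z cand={2,3} pick 2 [1->2 ok]
  20: obs=z cand={2,3} pick 2 [2->2 ok]
  21: obs=y cand={1} pick 1 [2->1 ok]
  22: obs=z cand={2,3} pick 3 [1->3 ok]
  23: obs=y cand={1} pick 1 [3->1 ok]
  24: obs=z cand={2,3} pick 2 [1->2 ok]
  25: obs=z cand={2,3} pick 2 [2->2 ok]
  26: obs=y cand={1} pick 1 [2->1 ok]
  27: obs=z cand={2,3} pick 3 [1->3 ok]

0,3,1,2,2,2,2,1,2,1,3,1,3,1,3,1,1,2,1,2,2,1,3,1,2,2,1,3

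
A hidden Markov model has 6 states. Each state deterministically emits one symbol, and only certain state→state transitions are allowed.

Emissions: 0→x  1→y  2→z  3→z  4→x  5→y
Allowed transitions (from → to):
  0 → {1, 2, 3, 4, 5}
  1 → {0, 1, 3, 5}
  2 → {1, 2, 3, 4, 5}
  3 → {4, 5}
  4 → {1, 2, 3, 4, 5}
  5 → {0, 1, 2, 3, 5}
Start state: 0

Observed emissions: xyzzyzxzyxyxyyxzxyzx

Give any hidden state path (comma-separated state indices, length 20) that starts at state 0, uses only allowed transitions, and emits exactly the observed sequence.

0,5,2,3,5,3,4,3,5,0,1,0,5,5,0,3,4,5,2,4

  [0] x  {0,4}  => 0  start
  [1] y  {1,5}  => 5  0->5 ok
  [2] z  {2,3}  => 2  5->2 ok
  [3] z  {2,3}  => 3  2->3 ok
  [4] y  {1,5}  => 5  3->5 ok
  [5] z  {2,3}  => 3  5->3 ok
  [6] x  {0,4}  => 4  3->4 ok
  [7] z  {2,3}  => 3  4->3 ok
  [8] y  {1,5}  => 5  3->5 ok
  [9] x  {0,4}  => 0  5->0 ok
  [10] y  {1,5}  => 1  0->1 ok
  [11] x  {0,4}  => 0  1->0 ok
  [12] y  {1,5}  => 5  0->5 ok
  [13] y  {1,5}  => 5  5->5 ok
  [14] x  {0,4}  => 0  5->0 ok
  [15] z  {2,3}  => 3  0->3 ok
  [16] x  {0,4}  => 4  3->4 ok
  [17] y  {1,5}  => 5  4->5 ok
  [18] z  {2,3}  => 2  5->2 ok
  [19] x  {0,4}  => 4  2->4 ok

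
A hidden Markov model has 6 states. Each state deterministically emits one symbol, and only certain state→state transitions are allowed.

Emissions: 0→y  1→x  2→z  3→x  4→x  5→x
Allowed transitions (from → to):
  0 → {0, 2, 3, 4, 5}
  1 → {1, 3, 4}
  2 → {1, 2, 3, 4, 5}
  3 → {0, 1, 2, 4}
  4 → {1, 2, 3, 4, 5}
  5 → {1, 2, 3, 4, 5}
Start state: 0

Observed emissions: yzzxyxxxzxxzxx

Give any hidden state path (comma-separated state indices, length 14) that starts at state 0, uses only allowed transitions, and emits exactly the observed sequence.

  pos 0: y in {0}, choose 0; start
  pos 1: z in {2}, choose 2; 0->2 ok
  pos 2: z in {2}, choose 2; 2->2 ok
  pos 3: x in {1,3,4,5}, choose 3; 2->3 ok
  pos 4: y in {0}, choose 0; 3->0 ok
  pos 5: x in {1,3,4,5}, choose 5; 0->5 ok
  pos 6: x in {1,3,4,5}, choose 5; 5->5 ok
  pos 7: x in {1,3,4,5}, choose 5; 5->5 ok
  pos 8: z in {2}, choose 2; 5->2 ok
  pos 9: x in {1,3,4,5}, choose 5; 2->5 ok
  pos 10: x in {1,3,4,5}, choose 5; 5->5 ok
  pos 11: z in {2}, choose 2; 5->2 ok
  pos 12: x in {1,3,4,5}, choose 3; 2->3 ok
  pos 13: x in {1,3,4,5}, choose 4; 3->4 ok

0,2,2,3,0,5,5,5,2,5,5,2,3,4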